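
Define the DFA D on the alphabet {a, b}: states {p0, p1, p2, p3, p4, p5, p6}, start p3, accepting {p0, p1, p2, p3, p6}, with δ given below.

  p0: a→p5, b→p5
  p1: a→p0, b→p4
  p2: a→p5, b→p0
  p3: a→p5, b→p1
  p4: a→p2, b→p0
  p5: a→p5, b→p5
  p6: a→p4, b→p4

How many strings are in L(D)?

6

The useful subgraph on states {p0, p1, p2, p3, p4} is acyclic, so L(D) is finite; the longest accepting path visits 5 useful states, giving maximum string length 4.
Counting accepting paths from p3 by length: 1 of length 0, 1 of length 1, 1 of length 2, 2 of length 3, 1 of length 4. Total 6.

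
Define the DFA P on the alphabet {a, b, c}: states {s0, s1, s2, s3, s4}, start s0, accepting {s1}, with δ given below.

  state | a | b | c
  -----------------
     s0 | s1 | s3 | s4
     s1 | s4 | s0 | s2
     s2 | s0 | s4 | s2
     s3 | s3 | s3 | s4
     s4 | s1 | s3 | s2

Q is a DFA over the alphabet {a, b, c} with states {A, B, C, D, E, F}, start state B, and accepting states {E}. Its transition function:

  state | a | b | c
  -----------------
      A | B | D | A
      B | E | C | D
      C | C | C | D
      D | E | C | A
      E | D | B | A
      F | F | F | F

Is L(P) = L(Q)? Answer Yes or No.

Exploring the product automaton P × Q from the start pair (s0, B), following both machines on each input symbol, reaches 5 state pairs: (s0, B), (s1, E), (s3, C), (s4, D), (s2, A).
P accepts in {s1} and Q accepts in {E}. In every reachable pair the two components are either both accepting — (s1, E) — or both non-accepting, so no string is accepted by exactly one of the machines: L(P) \ L(Q) and L(Q) \ L(P) are both empty.
Hence every string is accepted by P iff it is accepted by Q, and the two languages coincide.

Yes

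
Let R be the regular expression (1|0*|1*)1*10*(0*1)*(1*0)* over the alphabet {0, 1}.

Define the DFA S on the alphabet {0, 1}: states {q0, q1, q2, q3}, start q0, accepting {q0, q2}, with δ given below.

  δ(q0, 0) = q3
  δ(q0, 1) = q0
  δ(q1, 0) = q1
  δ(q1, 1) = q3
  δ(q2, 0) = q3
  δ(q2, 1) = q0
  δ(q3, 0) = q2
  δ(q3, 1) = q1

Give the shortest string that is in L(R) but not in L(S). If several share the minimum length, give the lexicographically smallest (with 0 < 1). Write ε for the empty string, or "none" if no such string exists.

01

The string 01 is accepted by R but not by S.
No shorter string lies in the difference, and 01 is the lexicographically first length-2 string in L(R) \ L(S).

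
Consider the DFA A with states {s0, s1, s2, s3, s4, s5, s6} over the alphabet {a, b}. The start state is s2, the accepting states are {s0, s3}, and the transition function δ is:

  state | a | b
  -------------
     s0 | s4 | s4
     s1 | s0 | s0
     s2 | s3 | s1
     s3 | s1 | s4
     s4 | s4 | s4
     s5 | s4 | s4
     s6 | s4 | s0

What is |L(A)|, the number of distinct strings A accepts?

5

The useful subgraph on states {s0, s1, s2, s3} is acyclic, so L(A) is finite; the longest accepting path visits 4 useful states, giving maximum string length 3.
Counting accepting paths from s2 by length: 1 of length 1, 2 of length 2, 2 of length 3. Total 5.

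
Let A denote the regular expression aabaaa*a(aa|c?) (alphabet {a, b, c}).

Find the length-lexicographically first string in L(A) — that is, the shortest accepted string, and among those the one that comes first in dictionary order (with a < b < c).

By inspection of the expression, no string of length less than 6 matches, and aabaaa is the lexicographically first match of length 6.

aabaaa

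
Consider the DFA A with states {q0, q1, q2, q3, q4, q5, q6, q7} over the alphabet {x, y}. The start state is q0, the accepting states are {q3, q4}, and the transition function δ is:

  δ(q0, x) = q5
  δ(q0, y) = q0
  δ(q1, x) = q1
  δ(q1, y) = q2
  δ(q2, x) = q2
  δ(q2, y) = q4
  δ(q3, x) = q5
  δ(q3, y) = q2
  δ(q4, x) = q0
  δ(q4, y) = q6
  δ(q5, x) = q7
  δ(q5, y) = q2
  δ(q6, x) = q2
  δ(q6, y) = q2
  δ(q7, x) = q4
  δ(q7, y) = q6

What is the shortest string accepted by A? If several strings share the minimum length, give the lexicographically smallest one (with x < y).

xxx

A breadth-first search from q0 reaches an accepting state first via the path q0 → q5 → q7 → q4 on input xxx.
No string of length < 3 is accepted (BFS exhausts all shorter strings without reaching an accepting state), and xxx is the lexicographically least accepting string of length 3.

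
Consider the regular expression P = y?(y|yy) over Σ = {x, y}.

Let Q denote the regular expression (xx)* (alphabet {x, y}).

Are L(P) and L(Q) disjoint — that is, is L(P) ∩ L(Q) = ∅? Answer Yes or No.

Yes

Converting the expression P to a DFA (subset construction, then merging equivalent states) gives the minimal DFA with states {p0, p1, p2, p3, p4}, start state p0, accepting states {p2, p3, p4} and transitions p0: x→p1, y→p2; p1: x→p1, y→p1; p2: x→p1, y→p3; p3: x→p1, y→p4; p4: x→p1, y→p1.
Converting the expression Q to a DFA (subset construction, then merging equivalent states) gives the minimal DFA with states {q0, q1, q2}, start state q0, accepting states {q0} and transitions q0: x→q1, y→q2; q1: x→q0, y→q2; q2: x→q2, y→q2.
Exploring the product automaton P × Q from the start pair (p0, q0), following both machines on each input symbol, reaches 7 state pairs: (p0, q0), (p1, q1), (p2, q2), (p1, q0), (p1, q2), (p3, q2), (p4, q2).
P accepts in {p2, p3, p4} and Q accepts in {q0}; no reachable pair has both components accepting, so no string drives both machines to acceptance simultaneously and L(P) ∩ L(Q) = ∅.
So no string is accepted by both, and the intersection is empty.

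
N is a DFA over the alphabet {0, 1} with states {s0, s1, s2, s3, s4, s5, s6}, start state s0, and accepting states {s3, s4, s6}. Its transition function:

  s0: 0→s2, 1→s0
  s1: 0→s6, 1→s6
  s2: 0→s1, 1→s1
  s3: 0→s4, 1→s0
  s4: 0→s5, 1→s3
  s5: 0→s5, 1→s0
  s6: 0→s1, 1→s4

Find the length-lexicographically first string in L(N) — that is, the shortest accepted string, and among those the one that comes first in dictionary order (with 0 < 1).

A breadth-first search from s0 reaches an accepting state first via the path s0 → s2 → s1 → s6 on input 000.
No string of length < 3 is accepted (BFS exhausts all shorter strings without reaching an accepting state), and 000 is the lexicographically least accepting string of length 3.

000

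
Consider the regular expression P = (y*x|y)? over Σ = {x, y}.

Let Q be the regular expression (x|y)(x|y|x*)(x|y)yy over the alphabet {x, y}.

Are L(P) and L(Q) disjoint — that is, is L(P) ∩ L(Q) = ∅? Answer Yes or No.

Yes

Converting the expression P to a DFA (subset construction, then merging equivalent states) gives the minimal DFA with states {p0, p1, p2, p3, p4}, start state p0, accepting states {p0, p1, p2} and transitions p0: x→p1, y→p2; p1: x→p3, y→p3; p2: x→p1, y→p4; p3: x→p3, y→p3; p4: x→p1, y→p4.
Converting the expression Q to a DFA (subset construction, then merging equivalent states) gives the minimal DFA with states {q0, q1, q2, q3, q4, q5, q6, q7, q8, q9}, start state q0, accepting states {q7, q9} and transitions q0: x→q1, y→q1; q1: x→q2, y→q3; q2: x→q2, y→q4; q3: x→q5, y→q4; q4: x→q6, y→q7; q5: x→q6, y→q8; q6: x→q6, y→q6; q7: x→q6, y→q9; q8: x→q6, y→q9; q9: x→q6, y→q6.
Exploring the product automaton P × Q from the start pair (p0, q0), following both machines on each input symbol, reaches 19 state pairs: (p0, q0), (p1, q1), (p2, q1), (p3, q2), (p3, q3), (p1, q2), (p4, q3), (p3, q4), (p3, q5), (p1, q5), (p4, q4), (p3, q6), (p3, q7), (p3, q8), (p1, q6), (p4, q7), (p3, q9), (p4, q9), (p4, q6).
P accepts in {p0, p1, p2} and Q accepts in {q7, q9}; no reachable pair has both components accepting, so no string drives both machines to acceptance simultaneously and L(P) ∩ L(Q) = ∅.
So no string is accepted by both, and the intersection is empty.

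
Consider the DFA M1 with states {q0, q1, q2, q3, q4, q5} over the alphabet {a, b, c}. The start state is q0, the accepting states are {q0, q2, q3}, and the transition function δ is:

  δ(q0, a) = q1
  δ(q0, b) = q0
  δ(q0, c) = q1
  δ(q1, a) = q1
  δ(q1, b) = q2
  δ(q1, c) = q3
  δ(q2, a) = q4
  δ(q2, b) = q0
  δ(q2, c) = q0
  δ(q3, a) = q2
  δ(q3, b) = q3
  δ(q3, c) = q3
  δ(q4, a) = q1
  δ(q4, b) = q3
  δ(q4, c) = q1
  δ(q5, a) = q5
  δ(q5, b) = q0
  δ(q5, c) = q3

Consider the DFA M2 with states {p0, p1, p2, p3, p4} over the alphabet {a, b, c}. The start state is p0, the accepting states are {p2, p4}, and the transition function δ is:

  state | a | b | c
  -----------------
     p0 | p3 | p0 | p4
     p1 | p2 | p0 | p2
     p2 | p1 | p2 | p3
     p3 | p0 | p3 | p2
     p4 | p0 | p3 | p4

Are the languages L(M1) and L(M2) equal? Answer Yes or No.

No

The empty string ε is accepted by M1 but rejected by M2.
So L(M1) ≠ L(M2).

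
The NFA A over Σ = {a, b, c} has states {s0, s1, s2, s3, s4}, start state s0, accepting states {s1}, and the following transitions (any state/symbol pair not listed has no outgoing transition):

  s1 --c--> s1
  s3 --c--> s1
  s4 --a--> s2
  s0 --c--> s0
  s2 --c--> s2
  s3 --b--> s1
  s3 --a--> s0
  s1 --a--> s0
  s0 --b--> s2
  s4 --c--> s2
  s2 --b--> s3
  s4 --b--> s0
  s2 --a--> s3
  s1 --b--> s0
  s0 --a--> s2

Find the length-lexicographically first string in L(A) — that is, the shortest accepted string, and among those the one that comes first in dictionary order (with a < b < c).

aab

A breadth-first search from s0 reaches an accepting state first via the path s0 → s2 → s3 → s1 on input aab.
No string of length < 3 is accepted (BFS exhausts all shorter strings without reaching an accepting state), and aab is the lexicographically least accepting string of length 3.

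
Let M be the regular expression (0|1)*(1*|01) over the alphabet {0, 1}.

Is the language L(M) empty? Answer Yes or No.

The empty string ε matches the expression, so it belongs to L(M).
Since L(M) contains at least one string, it is not empty.

No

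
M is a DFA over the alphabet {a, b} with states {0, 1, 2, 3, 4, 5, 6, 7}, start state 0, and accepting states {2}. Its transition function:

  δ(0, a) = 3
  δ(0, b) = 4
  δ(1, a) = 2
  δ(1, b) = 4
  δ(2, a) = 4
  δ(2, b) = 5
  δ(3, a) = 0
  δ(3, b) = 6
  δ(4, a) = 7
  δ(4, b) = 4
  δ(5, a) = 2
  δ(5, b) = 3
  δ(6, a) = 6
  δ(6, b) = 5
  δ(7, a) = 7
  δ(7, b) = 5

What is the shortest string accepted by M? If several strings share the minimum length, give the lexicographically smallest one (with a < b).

abba

A breadth-first search from 0 reaches an accepting state first via the path 0 → 3 → 6 → 5 → 2 on input abba.
No string of length < 4 is accepted (BFS exhausts all shorter strings without reaching an accepting state), and abba is the lexicographically least accepting string of length 4.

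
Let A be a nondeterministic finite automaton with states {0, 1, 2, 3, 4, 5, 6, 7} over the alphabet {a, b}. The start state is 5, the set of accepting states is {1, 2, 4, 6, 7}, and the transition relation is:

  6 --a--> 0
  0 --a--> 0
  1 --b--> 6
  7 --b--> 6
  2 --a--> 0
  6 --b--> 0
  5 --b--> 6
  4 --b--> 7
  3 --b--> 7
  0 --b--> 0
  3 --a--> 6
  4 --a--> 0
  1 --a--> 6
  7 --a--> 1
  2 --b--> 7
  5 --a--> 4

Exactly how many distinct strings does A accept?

The useful subgraph on states {1, 4, 5, 6, 7} is acyclic, so L(A) is finite; the longest accepting path visits 5 useful states, giving maximum string length 4.
Counting accepting paths from 5 by length: 2 of length 1, 1 of length 2, 2 of length 3, 2 of length 4. Total 7.

7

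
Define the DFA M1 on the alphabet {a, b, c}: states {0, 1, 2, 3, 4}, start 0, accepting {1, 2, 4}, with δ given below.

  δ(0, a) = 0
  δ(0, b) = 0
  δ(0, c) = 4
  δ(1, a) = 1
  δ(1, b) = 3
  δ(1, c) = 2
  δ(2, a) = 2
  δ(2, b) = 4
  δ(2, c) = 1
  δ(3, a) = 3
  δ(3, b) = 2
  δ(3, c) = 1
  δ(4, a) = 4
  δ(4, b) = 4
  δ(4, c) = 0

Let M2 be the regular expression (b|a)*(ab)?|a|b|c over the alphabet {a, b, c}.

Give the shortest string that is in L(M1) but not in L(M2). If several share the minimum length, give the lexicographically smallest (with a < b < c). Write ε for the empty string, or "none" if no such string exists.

ac

The string ac is accepted by M1 but not by M2.
No shorter string lies in the difference, and ac is the lexicographically first length-2 string in L(M1) \ L(M2).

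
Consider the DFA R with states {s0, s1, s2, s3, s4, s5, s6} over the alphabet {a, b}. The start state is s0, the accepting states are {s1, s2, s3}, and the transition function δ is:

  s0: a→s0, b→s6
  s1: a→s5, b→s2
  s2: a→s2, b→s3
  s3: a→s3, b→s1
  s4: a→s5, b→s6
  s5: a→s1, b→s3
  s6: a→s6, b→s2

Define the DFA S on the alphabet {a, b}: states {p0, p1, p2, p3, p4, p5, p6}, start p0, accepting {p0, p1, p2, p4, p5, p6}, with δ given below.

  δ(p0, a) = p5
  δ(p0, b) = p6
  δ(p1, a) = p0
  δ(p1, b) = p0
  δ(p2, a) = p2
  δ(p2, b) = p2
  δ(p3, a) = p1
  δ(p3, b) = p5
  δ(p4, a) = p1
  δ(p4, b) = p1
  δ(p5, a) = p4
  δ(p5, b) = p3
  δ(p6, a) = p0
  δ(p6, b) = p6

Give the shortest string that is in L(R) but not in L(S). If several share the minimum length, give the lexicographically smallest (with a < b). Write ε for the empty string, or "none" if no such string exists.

abbb

The string abbb is accepted by R but not by S.
No shorter string lies in the difference, and abbb is the lexicographically first length-4 string in L(R) \ L(S).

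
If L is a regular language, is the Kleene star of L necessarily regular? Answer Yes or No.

If R is a regular expression for L then R* denotes L*; on automata, add a new accepting start state with an ε-move into the old start state and ε-moves from every old accepting state back to it.
So the regular languages are closed under Kleene star.

Yes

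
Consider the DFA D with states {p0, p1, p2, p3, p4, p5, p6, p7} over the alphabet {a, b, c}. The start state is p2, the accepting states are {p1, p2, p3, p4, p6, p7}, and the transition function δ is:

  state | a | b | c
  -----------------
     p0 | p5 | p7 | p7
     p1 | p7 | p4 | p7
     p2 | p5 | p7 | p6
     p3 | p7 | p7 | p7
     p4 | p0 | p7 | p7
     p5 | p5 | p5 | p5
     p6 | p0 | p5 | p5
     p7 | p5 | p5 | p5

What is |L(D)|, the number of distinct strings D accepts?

5

The useful subgraph on states {p0, p2, p6, p7} is acyclic, so L(D) is finite; the longest accepting path visits 4 useful states, giving maximum string length 3.
Counting accepting paths from p2 by length: 1 of length 0, 2 of length 1, 2 of length 3. Total 5.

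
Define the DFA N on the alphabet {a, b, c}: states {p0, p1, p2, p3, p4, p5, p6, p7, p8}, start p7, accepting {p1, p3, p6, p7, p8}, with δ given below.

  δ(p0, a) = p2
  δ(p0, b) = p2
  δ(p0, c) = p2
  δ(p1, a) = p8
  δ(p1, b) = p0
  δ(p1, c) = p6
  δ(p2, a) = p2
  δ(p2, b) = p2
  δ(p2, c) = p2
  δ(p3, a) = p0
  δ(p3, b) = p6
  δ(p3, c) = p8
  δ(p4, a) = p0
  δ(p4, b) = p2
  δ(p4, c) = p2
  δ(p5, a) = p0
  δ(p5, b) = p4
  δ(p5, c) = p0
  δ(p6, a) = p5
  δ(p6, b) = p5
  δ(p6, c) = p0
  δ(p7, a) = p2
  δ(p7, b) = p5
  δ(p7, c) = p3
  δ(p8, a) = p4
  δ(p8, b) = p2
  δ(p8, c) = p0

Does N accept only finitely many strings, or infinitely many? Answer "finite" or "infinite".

The useful states (reachable from p7 and able to reach an accepting state) are {p3, p6, p7, p8}.
Restricted to these states the transition graph has no cycle, so every accepting path has bounded length and L is finite.

finite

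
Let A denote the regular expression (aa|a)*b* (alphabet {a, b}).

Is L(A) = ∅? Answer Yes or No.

The empty string ε matches the expression, so it belongs to L(A).
Since L(A) contains at least one string, it is not empty.

No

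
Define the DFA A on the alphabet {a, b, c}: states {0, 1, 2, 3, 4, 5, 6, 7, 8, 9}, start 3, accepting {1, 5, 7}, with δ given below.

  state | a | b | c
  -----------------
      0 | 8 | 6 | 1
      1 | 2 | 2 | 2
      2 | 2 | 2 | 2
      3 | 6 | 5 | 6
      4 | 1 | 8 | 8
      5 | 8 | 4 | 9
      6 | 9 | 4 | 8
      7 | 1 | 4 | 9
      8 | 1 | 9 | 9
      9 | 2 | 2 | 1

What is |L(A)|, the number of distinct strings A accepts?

The useful subgraph on states {1, 3, 4, 5, 6, 8, 9} is acyclic, so L(A) is finite; the longest accepting path visits 6 useful states, giving maximum string length 5.
Counting accepting paths from 3 by length: 1 of length 1, 9 of length 3, 12 of length 4, 12 of length 5. Total 34.

34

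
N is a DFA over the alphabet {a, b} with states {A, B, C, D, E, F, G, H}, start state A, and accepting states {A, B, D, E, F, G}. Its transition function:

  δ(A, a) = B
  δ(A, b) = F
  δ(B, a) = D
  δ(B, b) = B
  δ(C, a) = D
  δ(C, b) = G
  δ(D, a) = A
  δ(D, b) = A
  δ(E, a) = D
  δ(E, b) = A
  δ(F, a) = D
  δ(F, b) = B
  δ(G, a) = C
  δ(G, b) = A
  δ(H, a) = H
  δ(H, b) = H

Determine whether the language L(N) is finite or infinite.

infinite

State B is reachable from the start and can reach an accepting state, and it lies on the cycle B → B.
Traversing that cycle any number of times yields accepted strings of unbounded length, so the language is infinite.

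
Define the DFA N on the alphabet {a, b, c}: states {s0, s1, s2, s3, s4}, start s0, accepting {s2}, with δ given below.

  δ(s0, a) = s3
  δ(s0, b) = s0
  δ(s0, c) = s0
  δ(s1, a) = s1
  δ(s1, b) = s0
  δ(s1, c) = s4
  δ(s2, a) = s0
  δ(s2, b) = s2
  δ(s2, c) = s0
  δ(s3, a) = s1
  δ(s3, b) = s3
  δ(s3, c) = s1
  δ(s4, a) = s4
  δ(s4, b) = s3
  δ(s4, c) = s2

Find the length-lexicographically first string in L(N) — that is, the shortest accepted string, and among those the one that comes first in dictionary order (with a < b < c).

A breadth-first search from s0 reaches an accepting state first via the path s0 → s3 → s1 → s4 → s2 on input aacc.
No string of length < 4 is accepted (BFS exhausts all shorter strings without reaching an accepting state), and aacc is the lexicographically least accepting string of length 4.

aacc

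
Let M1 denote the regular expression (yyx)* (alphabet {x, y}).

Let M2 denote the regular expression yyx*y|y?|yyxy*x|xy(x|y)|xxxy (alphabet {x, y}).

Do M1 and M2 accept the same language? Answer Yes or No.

The string yyx is accepted by M1 but rejected by M2.
So L(M1) ≠ L(M2).

No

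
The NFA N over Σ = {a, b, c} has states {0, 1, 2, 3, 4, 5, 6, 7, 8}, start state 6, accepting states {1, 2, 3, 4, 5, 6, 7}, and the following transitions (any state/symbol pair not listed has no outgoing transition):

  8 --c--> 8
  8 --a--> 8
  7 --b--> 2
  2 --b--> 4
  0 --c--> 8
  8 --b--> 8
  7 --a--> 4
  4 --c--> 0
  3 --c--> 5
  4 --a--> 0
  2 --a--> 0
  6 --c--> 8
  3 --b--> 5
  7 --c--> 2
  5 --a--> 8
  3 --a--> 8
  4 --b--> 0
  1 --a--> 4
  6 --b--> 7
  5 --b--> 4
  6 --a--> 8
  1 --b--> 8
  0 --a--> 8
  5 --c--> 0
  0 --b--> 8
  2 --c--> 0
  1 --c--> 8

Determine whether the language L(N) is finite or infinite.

The useful states (reachable from 6 and able to reach an accepting state) are {2, 4, 6, 7}.
Restricted to these states the transition graph has no cycle, so every accepting path has bounded length and L is finite.

finite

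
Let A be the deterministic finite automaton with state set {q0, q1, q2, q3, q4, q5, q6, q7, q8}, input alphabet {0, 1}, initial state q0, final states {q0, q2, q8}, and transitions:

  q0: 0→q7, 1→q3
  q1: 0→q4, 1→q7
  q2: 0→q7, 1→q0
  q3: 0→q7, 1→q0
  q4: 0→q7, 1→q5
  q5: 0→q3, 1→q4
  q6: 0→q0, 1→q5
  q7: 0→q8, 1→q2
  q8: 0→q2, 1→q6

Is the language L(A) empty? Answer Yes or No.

No

The empty string ε is accepted: the run q0 ends in the accepting state q0.
Since at least one string is accepted, L(A) is not empty.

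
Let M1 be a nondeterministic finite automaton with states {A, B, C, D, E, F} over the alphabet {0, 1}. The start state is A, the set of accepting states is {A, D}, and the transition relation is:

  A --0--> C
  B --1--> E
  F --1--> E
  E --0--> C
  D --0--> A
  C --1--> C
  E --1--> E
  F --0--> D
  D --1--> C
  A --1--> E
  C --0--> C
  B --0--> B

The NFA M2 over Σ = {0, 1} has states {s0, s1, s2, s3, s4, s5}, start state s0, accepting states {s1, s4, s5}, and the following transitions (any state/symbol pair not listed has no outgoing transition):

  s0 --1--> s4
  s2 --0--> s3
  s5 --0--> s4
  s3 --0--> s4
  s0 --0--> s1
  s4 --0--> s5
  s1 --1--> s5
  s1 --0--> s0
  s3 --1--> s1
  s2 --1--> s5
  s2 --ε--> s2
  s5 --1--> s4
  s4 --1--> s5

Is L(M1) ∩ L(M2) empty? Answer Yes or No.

Exploring the product automaton M1 × M2 from the start pair (A, s0), following both machines on each input symbol, reaches 7 state pairs: (A, s0), (C, s1), (E, s4), (C, s0), (C, s5), (E, s5), (C, s4).
M1 accepts in {A, D} and M2 accepts in {s1, s4, s5}; no reachable pair has both components accepting, so no string drives both machines to acceptance simultaneously and L(M1) ∩ L(M2) = ∅.
So no string is accepted by both, and the intersection is empty.

Yes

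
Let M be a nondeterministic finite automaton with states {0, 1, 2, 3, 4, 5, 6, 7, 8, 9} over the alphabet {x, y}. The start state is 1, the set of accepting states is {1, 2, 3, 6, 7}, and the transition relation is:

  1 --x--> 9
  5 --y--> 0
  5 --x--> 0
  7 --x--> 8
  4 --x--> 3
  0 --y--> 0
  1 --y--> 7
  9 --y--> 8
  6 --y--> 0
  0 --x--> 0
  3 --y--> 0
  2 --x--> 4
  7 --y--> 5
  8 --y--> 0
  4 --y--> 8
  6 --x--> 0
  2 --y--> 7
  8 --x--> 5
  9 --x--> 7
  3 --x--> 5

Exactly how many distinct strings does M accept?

3

The useful subgraph on states {1, 7, 9} is acyclic, so L(M) is finite; the longest accepting path visits 3 useful states, giving maximum string length 2.
Counting accepting paths from 1 by length: 1 of length 0, 1 of length 1, 1 of length 2. Total 3.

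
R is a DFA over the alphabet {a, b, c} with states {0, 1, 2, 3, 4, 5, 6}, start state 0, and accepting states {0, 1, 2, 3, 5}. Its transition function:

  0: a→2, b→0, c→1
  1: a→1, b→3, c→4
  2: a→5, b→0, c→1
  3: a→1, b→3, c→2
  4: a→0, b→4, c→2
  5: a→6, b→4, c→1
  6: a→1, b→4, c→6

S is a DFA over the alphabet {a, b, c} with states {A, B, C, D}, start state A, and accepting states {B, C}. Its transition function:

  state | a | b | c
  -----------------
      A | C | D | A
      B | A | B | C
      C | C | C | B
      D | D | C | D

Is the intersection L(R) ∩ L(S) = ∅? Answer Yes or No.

The string a is accepted by both R and S.
Hence L(R) ∩ L(S) ≠ ∅.

No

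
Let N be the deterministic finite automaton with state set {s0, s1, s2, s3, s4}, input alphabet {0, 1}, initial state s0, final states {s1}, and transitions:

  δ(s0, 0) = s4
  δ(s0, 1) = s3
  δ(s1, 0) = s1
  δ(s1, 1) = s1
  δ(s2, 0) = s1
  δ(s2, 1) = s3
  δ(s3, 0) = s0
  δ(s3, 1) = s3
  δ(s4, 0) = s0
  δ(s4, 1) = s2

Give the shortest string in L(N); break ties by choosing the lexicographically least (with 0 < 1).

010

A breadth-first search from s0 reaches an accepting state first via the path s0 → s4 → s2 → s1 on input 010.
No string of length < 3 is accepted (BFS exhausts all shorter strings without reaching an accepting state), and 010 is the lexicographically least accepting string of length 3.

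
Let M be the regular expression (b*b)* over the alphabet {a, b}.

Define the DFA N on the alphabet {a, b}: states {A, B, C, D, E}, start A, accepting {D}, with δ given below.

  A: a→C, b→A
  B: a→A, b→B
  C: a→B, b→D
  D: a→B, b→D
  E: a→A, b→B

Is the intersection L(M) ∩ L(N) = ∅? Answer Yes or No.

Yes

Converting the expression M to a DFA (subset construction, then merging equivalent states) gives the minimal DFA with states {m0, m1}, start state m0, accepting states {m0} and transitions m0: a→m1, b→m0; m1: a→m1, b→m1.
Exploring the product automaton M × N from the start pair (m0, A), following both machines on each input symbol, reaches 5 state pairs: (m0, A), (m1, C), (m1, B), (m1, D), (m1, A).
M accepts in {m0} and N accepts in {D}; no reachable pair has both components accepting, so no string drives both machines to acceptance simultaneously and L(M) ∩ L(N) = ∅.
So no string is accepted by both, and the intersection is empty.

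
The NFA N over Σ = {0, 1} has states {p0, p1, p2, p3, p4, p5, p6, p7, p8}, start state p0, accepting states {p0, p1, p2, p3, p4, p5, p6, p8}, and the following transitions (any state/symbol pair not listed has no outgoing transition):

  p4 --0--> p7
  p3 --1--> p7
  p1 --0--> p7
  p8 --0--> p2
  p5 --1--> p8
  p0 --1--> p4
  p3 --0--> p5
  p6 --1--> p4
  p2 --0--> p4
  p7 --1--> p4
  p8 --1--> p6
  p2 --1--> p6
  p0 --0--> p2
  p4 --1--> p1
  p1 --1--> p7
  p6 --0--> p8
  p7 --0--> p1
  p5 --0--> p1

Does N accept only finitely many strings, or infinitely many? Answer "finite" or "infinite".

State p1 is reachable from the start and can reach an accepting state, and it lies on the cycle p1 → p7 → p1.
Traversing that cycle any number of times yields accepted strings of unbounded length, so the language is infinite.

infinite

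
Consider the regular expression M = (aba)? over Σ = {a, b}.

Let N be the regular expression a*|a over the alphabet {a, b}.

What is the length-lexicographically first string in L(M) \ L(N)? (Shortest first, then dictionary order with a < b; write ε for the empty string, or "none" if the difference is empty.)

aba

The string aba is accepted by M but not by N.
No shorter string lies in the difference, and aba is the lexicographically first length-3 string in L(M) \ L(N).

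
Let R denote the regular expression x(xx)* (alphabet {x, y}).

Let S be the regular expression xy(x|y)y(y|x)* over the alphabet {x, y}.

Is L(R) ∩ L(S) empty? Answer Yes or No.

Converting the expression R to a DFA (subset construction, then merging equivalent states) gives the minimal DFA with states {r0, r1, r2}, start state r0, accepting states {r1} and transitions r0: x→r1, y→r2; r1: x→r0, y→r2; r2: x→r2, y→r2.
Converting the expression S to a DFA (subset construction, then merging equivalent states) gives the minimal DFA with states {s0, s1, s2, s3, s4, s5}, start state s0, accepting states {s5} and transitions s0: x→s1, y→s2; s1: x→s2, y→s3; s2: x→s2, y→s2; s3: x→s4, y→s4; s4: x→s2, y→s5; s5: x→s5, y→s5.
Exploring the product automaton R × S from the start pair (r0, s0), following both machines on each input symbol, reaches 8 state pairs: (r0, s0), (r1, s1), (r2, s2), (r0, s2), (r2, s3), (r1, s2), (r2, s4), (r2, s5).
R accepts in {r1} and S accepts in {s5}; no reachable pair has both components accepting, so no string drives both machines to acceptance simultaneously and L(R) ∩ L(S) = ∅.
So no string is accepted by both, and the intersection is empty.

Yes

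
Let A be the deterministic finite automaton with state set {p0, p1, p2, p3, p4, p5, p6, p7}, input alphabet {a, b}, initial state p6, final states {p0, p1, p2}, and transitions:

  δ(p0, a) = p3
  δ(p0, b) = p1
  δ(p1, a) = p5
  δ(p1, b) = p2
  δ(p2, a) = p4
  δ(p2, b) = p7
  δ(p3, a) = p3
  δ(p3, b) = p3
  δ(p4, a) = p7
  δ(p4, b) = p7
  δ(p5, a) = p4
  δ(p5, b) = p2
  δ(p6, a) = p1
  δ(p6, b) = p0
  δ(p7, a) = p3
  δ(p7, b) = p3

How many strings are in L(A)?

7

The useful subgraph on states {p0, p1, p2, p5, p6} is acyclic, so L(A) is finite; the longest accepting path visits 5 useful states, giving maximum string length 4.
Counting accepting paths from p6 by length: 2 of length 1, 2 of length 2, 2 of length 3, 1 of length 4. Total 7.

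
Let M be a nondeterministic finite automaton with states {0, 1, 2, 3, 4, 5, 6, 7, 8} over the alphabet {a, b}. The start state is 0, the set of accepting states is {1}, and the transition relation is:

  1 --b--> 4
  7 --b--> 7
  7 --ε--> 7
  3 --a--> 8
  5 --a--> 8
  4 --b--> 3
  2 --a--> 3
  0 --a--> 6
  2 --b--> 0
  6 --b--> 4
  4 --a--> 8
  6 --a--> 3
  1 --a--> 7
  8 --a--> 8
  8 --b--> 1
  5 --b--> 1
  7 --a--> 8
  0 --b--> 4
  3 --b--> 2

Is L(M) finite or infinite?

infinite

State 8 is reachable from the start and can reach an accepting state, and it lies on the cycle 8 → 8.
Traversing that cycle any number of times yields accepted strings of unbounded length, so the language is infinite.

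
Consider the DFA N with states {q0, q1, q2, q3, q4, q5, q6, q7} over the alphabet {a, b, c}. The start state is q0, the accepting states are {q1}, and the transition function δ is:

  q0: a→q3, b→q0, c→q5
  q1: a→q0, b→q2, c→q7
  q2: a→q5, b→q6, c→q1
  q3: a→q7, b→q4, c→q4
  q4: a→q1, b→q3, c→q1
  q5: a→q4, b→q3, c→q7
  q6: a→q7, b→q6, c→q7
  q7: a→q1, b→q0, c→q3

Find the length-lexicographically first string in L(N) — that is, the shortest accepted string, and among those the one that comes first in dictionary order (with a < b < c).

aaa

A breadth-first search from q0 reaches an accepting state first via the path q0 → q3 → q7 → q1 on input aaa.
No string of length < 3 is accepted (BFS exhausts all shorter strings without reaching an accepting state), and aaa is the lexicographically least accepting string of length 3.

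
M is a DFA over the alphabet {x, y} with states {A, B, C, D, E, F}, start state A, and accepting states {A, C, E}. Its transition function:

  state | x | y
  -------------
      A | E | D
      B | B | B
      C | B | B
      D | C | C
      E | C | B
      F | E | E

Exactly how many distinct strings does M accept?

The useful subgraph on states {A, C, D, E} is acyclic, so L(M) is finite; the longest accepting path visits 3 useful states, giving maximum string length 2.
Counting accepting paths from A by length: 1 of length 0, 1 of length 1, 3 of length 2. Total 5.

5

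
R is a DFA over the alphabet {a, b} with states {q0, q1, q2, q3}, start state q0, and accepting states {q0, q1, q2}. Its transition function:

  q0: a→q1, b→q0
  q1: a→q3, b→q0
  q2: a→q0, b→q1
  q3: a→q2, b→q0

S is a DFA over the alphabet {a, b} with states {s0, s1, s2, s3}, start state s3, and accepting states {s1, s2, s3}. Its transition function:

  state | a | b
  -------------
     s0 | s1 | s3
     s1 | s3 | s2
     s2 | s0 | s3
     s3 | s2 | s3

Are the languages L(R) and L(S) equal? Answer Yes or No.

Yes

Exploring the product automaton R × S from the start pair (q0, s3), following both machines on each input symbol, reaches 4 state pairs: (q0, s3), (q1, s2), (q3, s0), (q2, s1).
R accepts in {q0, q1, q2} and S accepts in {s1, s2, s3}. In every reachable pair the two components are either both accepting — (q0, s3), (q1, s2), (q2, s1) — or both non-accepting, so no string is accepted by exactly one of the machines: L(R) \ L(S) and L(S) \ L(R) are both empty.
Hence every string is accepted by R iff it is accepted by S, and the two languages coincide.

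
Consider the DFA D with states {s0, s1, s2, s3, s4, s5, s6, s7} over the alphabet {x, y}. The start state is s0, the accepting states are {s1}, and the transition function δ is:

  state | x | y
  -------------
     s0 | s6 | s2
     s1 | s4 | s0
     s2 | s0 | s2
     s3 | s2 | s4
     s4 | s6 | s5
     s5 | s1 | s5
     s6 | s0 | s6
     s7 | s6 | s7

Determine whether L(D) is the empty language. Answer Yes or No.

The states reachable from the start state are {s0, s2, s6}.
None of the accepting states {s1} is reachable, so no string is accepted and L(D) = ∅.

Yes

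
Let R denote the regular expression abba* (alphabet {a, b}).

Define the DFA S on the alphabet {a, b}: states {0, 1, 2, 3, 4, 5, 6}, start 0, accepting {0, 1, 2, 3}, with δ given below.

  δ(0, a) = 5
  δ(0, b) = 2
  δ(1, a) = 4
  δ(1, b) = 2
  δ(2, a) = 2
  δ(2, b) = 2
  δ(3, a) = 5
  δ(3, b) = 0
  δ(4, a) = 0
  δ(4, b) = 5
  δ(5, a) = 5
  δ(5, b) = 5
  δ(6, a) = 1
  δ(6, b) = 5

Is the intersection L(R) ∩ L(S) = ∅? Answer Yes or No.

Converting the expression R to a DFA (subset construction, then merging equivalent states) gives the minimal DFA with states {r0, r1, r2, r3, r4}, start state r0, accepting states {r4} and transitions r0: a→r1, b→r2; r1: a→r2, b→r3; r2: a→r2, b→r2; r3: a→r2, b→r4; r4: a→r4, b→r2.
Exploring the product automaton R × S from the start pair (r0, 0), following both machines on each input symbol, reaches 6 state pairs: (r0, 0), (r1, 5), (r2, 2), (r2, 5), (r3, 5), (r4, 5).
R accepts in {r4} and S accepts in {0, 1, 2, 3}; no reachable pair has both components accepting, so no string drives both machines to acceptance simultaneously and L(R) ∩ L(S) = ∅.
So no string is accepted by both, and the intersection is empty.

Yes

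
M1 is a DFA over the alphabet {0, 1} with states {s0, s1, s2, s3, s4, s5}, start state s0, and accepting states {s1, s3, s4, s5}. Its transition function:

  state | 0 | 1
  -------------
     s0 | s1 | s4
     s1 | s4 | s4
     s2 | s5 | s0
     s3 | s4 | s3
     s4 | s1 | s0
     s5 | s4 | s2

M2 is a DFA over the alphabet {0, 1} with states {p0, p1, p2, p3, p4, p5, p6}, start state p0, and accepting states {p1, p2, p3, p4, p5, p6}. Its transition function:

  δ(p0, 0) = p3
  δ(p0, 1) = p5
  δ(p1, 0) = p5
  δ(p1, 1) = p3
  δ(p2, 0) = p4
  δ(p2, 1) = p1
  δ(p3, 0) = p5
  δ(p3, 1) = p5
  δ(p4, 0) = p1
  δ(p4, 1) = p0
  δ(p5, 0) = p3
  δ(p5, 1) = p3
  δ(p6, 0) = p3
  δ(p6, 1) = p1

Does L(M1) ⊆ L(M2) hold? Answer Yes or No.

Yes

Exploring the product automaton M1 × M2 from the start pair (s0, p0), following both machines on each input symbol, reaches 7 state pairs: (s0, p0), (s1, p3), (s4, p5), (s0, p3), (s1, p5), (s4, p3), (s0, p5).
M1 accepts in {s1, s3, s4, s5} and M2 accepts in {p1, p2, p3, p4, p5, p6}. The reachable pairs whose M1-component is accepting are (s1, p3), (s4, p5), (s1, p5), (s4, p3); in each of them the M2-component is accepting too, so the product for L(M1) \ L(M2) (M1-component accepting, M2-component rejecting) has no reachable accepting pair and the difference is empty.
Hence every string in L(M1) is also in L(M2).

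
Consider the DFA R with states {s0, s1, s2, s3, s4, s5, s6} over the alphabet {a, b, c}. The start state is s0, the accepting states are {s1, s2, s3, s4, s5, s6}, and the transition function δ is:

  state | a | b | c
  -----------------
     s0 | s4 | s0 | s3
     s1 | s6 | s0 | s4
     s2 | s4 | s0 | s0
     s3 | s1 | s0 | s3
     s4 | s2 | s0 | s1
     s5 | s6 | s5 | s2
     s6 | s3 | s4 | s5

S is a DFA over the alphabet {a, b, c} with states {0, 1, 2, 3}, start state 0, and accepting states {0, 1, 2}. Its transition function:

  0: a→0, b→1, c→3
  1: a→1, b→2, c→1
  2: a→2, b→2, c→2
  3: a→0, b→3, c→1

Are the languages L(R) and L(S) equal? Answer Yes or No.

No

The string c is accepted by R but rejected by S.
So L(R) ≠ L(S).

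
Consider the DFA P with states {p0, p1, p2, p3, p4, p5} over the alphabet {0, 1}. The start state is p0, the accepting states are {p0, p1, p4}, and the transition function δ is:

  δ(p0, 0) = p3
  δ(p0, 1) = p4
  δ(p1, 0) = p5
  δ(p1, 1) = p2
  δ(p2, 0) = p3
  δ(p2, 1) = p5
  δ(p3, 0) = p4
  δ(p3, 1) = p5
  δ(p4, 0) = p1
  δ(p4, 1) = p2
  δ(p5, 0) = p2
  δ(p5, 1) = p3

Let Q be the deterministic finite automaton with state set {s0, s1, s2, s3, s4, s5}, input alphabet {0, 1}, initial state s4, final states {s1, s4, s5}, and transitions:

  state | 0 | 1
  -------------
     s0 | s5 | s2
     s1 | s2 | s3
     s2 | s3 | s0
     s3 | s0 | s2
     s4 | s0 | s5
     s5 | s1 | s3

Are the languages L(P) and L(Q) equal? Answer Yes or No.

Exploring the product automaton P × Q from the start pair (p0, s4), following both machines on each input symbol, reaches 6 state pairs: (p0, s4), (p3, s0), (p4, s5), (p5, s2), (p1, s1), (p2, s3).
P accepts in {p0, p1, p4} and Q accepts in {s1, s4, s5}. In every reachable pair the two components are either both accepting — (p0, s4), (p4, s5), (p1, s1) — or both non-accepting, so no string is accepted by exactly one of the machines: L(P) \ L(Q) and L(Q) \ L(P) are both empty.
Hence every string is accepted by P iff it is accepted by Q, and the two languages coincide.

Yes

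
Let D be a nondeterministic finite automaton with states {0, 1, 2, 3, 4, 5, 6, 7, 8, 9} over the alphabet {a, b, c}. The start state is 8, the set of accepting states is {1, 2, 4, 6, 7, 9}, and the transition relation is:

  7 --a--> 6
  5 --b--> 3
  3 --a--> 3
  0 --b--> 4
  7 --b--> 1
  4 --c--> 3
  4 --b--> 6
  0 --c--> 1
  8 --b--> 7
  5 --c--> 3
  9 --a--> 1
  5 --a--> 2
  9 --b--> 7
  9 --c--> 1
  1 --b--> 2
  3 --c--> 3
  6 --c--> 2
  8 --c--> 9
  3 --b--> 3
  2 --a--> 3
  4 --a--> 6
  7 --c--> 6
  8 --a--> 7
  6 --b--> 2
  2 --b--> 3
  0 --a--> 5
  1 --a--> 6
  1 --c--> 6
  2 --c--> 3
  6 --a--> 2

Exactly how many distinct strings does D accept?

The useful subgraph on states {1, 2, 6, 7, 8, 9} is acyclic, so L(D) is finite; the longest accepting path visits 6 useful states, giving maximum string length 5.
Counting accepting paths from 8 by length: 3 of length 1, 9 of length 2, 27 of length 3, 33 of length 4, 6 of length 5. Total 78.

78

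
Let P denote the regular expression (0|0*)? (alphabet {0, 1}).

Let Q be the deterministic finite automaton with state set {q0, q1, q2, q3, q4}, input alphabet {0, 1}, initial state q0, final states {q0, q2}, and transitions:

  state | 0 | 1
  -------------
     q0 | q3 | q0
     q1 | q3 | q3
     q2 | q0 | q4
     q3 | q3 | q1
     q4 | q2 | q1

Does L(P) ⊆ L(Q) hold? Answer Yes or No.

The string 0 is in L(P) but not in L(Q).
So L(P) ⊄ L(Q).

No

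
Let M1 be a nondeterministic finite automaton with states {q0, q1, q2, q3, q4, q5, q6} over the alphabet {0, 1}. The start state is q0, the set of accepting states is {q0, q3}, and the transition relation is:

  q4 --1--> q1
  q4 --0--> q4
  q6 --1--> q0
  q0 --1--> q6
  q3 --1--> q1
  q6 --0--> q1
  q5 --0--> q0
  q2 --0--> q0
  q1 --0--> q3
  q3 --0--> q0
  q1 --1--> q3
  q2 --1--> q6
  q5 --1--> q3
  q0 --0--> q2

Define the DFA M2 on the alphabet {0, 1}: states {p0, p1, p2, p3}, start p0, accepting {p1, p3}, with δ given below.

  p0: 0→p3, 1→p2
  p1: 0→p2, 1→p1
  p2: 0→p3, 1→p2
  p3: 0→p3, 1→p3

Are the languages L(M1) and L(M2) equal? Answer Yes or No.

The empty string ε is accepted by M1 but rejected by M2.
So L(M1) ≠ L(M2).

No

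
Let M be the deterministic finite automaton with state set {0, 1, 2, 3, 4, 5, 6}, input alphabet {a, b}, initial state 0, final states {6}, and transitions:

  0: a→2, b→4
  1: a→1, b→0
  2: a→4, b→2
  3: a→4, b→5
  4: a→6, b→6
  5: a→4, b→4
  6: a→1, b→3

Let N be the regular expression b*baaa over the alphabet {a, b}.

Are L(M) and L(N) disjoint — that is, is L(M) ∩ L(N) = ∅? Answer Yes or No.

Converting the expression N to a DFA (subset construction, then merging equivalent states) gives the minimal DFA with states {n0, n1, n2, n3, n4, n5}, start state n0, accepting states {n5} and transitions n0: a→n1, b→n2; n1: a→n1, b→n1; n2: a→n3, b→n2; n3: a→n4, b→n1; n4: a→n5, b→n1; n5: a→n1, b→n1.
Exploring the product automaton M × N from the start pair (0, n0), following both machines on each input symbol, reaches 18 state pairs: (0, n0), (2, n1), (4, n2), (4, n1), (6, n3), (6, n2), (6, n1), (1, n4), (3, n1), (1, n3), (3, n2), (1, n1), (1, n5), (0, n1), (5, n1), (4, n3), (5, n2), (6, n4).
M accepts in {6} and N accepts in {n5}; no reachable pair has both components accepting, so no string drives both machines to acceptance simultaneously and L(M) ∩ L(N) = ∅.
So no string is accepted by both, and the intersection is empty.

Yes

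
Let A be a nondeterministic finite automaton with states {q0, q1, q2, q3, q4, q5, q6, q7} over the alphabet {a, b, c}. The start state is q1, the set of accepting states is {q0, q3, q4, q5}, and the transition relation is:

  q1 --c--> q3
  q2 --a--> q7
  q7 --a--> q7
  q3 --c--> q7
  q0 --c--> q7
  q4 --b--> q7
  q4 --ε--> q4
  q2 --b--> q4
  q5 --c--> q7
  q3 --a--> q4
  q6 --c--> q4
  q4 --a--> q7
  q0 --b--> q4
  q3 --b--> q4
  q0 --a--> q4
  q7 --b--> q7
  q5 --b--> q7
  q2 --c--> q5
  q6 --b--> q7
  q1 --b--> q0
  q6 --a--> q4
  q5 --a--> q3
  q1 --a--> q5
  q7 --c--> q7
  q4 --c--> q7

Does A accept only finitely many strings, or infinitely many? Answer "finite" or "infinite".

finite

The useful states (reachable from q1 and able to reach an accepting state) are {q0, q1, q3, q4, q5}.
Restricted to these states the transition graph has no cycle, so every accepting path has bounded length and L is finite.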